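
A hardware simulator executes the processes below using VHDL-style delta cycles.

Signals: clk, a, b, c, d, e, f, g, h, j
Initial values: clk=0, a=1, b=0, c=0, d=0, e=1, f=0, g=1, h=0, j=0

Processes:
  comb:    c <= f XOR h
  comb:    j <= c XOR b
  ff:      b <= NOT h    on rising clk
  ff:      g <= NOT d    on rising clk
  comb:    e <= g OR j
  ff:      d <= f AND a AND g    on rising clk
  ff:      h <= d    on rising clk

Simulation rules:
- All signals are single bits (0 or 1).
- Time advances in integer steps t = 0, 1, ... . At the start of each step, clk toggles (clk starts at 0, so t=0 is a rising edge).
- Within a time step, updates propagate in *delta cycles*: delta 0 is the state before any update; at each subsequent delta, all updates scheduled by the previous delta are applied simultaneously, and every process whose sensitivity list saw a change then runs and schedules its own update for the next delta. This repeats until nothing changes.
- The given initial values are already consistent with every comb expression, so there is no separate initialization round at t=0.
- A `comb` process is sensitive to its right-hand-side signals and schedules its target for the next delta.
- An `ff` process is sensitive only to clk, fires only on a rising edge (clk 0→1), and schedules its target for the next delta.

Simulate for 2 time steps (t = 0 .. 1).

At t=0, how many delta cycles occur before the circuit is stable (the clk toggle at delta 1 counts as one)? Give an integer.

[bits: b,e,c,clk,f,h,j,d,g,a]
t=0: Δ0=0100000011 Δ1=0101000011 Δ2=1101000011 Δ3=1101001011 | 3Δ
t=1: Δ0=1101001011 Δ1=1100001011 | 1Δ

3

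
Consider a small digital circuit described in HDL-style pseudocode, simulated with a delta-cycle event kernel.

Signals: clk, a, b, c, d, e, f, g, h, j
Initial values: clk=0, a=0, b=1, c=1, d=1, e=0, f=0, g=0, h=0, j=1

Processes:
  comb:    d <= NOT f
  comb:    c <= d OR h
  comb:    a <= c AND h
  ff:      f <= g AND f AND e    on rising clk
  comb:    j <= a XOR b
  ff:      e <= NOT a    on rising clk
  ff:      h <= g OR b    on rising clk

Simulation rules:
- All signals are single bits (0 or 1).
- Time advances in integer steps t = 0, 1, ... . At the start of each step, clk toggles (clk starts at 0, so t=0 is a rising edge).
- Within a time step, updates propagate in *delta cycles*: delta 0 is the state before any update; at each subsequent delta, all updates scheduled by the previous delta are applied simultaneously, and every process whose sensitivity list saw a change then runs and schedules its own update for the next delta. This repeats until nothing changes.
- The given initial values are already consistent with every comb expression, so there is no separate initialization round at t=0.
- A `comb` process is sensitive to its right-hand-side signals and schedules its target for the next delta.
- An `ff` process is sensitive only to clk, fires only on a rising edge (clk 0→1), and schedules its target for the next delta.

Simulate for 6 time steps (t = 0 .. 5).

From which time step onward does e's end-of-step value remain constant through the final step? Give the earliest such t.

2

t0.Δ0 b=1 clk=0 j=1 e=0 d=1 f=0 h=0 g=0 c=1 a=0
t0.Δ1 b=1 clk=1 j=1 e=0 d=1 f=0 h=0 g=0 c=1 a=0
t0.Δ2 b=1 clk=1 j=1 e=1 d=1 f=0 h=1 g=0 c=1 a=0
t0.Δ3 b=1 clk=1 j=1 e=1 d=1 f=0 h=1 g=0 c=1 a=1
t0.Δ4 b=1 clk=1 j=0 e=1 d=1 f=0 h=1 g=0 c=1 a=1
t1.Δ0 b=1 clk=1 j=0 e=1 d=1 f=0 h=1 g=0 c=1 a=1
t1.Δ1 b=1 clk=0 j=0 e=1 d=1 f=0 h=1 g=0 c=1 a=1
t2.Δ0 b=1 clk=0 j=0 e=1 d=1 f=0 h=1 g=0 c=1 a=1
t2.Δ1 b=1 clk=1 j=0 e=1 d=1 f=0 h=1 g=0 c=1 a=1
t2.Δ2 b=1 clk=1 j=0 e=0 d=1 f=0 h=1 g=0 c=1 a=1
t3.Δ0 b=1 clk=1 j=0 e=0 d=1 f=0 h=1 g=0 c=1 a=1
t3.Δ1 b=1 clk=0 j=0 e=0 d=1 f=0 h=1 g=0 c=1 a=1
t4.Δ0 b=1 clk=0 j=0 e=0 d=1 f=0 h=1 g=0 c=1 a=1
t4.Δ1 b=1 clk=1 j=0 e=0 d=1 f=0 h=1 g=0 c=1 a=1
t5.Δ0 b=1 clk=1 j=0 e=0 d=1 f=0 h=1 g=0 c=1 a=1
t5.Δ1 b=1 clk=0 j=0 e=0 d=1 f=0 h=1 g=0 c=1 a=1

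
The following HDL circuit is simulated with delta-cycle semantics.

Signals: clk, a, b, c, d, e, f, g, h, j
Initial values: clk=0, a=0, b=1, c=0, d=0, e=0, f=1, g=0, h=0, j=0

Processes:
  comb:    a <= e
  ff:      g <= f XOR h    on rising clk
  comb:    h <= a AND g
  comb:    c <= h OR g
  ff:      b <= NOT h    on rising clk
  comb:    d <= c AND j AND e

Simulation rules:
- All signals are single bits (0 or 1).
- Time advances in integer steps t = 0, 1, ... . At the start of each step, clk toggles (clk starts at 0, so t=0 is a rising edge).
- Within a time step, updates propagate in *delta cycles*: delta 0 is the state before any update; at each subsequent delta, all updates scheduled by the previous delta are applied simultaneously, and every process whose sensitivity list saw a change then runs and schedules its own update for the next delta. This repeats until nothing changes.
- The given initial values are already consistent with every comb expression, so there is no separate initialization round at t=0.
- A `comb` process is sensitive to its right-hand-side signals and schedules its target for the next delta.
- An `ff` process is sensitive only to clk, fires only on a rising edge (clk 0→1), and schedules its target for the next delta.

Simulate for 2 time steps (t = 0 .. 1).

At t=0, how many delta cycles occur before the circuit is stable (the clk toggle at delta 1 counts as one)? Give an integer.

3

[bits: j,f,clk,g,e,a,h,b,c,d]
t=0: Δ0=0100000100 Δ1=0110000100 Δ2=0111000100 Δ3=0111000110 | 3Δ
t=1: Δ0=0111000110 Δ1=0101000110 | 1Δ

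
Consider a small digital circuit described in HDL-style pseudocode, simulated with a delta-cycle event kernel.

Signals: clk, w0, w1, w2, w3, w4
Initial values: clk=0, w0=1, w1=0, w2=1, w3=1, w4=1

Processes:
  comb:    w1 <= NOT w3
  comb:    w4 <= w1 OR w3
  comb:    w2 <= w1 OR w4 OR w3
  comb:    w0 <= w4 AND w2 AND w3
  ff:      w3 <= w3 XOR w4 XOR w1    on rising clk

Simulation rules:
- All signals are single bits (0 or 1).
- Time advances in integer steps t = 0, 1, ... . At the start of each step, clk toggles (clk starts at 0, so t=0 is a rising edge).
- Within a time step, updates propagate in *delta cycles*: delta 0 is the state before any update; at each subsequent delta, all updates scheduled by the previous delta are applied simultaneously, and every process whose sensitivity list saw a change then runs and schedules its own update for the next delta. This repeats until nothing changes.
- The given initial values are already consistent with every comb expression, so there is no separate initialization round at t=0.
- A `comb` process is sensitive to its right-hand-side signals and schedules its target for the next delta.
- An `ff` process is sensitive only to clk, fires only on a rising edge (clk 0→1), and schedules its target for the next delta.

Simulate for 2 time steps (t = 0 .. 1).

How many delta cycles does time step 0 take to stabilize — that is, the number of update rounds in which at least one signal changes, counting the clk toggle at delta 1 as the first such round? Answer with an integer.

t=0 Δ0: w0=1 w1=0 w4=1 clk=0 w3=1 w2=1
  Δ1: clk:0→1
  Δ2: w3:1→0
  Δ3: w0:1→0, w1:0→1, w4:1→0
  Δ4: w4:0→1
  (4Δ to stable)
t=1 Δ0: w0=0 w1=1 w4=1 clk=1 w3=0 w2=1
  Δ1: clk:1→0
  (1Δ to stable)

4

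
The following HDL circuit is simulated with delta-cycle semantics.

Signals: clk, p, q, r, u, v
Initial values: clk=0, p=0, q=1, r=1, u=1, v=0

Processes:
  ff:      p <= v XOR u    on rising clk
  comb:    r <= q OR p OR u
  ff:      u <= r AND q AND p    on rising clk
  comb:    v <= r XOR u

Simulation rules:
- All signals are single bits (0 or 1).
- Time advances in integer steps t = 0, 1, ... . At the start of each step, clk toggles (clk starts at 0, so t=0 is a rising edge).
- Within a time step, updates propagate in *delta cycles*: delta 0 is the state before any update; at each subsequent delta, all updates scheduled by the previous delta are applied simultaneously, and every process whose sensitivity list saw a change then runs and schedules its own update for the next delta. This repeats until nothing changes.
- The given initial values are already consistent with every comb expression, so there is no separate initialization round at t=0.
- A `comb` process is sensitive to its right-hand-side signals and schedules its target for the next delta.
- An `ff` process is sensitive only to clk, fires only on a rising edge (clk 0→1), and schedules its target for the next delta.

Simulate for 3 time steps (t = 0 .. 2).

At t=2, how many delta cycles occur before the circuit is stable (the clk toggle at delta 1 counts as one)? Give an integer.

[bits: v,p,u,q,r,clk]
t=0: Δ0=001110 Δ1=001111 Δ2=010111 Δ3=110111 | 3Δ
t=1: Δ0=110111 Δ1=110110 | 1Δ
t=2: Δ0=110110 Δ1=110111 Δ2=111111 Δ3=011111 | 3Δ

3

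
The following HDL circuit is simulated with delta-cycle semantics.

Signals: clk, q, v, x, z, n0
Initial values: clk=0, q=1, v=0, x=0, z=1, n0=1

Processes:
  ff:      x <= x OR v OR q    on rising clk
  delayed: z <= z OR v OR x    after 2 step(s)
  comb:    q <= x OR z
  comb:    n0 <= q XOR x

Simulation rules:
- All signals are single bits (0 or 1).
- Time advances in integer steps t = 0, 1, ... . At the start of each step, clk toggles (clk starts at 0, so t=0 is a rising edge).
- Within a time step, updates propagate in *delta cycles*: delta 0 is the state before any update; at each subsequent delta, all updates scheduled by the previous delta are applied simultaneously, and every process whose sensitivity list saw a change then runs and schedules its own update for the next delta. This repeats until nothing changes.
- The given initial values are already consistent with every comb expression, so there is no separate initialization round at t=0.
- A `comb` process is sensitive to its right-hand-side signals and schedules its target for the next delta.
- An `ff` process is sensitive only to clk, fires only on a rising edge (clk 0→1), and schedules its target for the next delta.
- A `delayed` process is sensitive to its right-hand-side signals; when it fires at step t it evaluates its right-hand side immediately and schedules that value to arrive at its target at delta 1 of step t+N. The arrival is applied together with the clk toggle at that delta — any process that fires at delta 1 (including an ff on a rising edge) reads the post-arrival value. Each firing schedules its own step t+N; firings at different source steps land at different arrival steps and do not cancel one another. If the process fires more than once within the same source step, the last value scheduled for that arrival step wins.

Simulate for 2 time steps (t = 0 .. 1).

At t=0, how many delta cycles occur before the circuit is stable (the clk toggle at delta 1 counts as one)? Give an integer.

3

t0.Δ0 n0=1 clk=0 z=1 q=1 x=0 v=0
t0.Δ1 n0=1 clk=1 z=1 q=1 x=0 v=0
t0.Δ2 n0=1 clk=1 z=1 q=1 x=1 v=0
t0.Δ3 n0=0 clk=1 z=1 q=1 x=1 v=0
t1.Δ0 n0=0 clk=1 z=1 q=1 x=1 v=0
t1.Δ1 n0=0 clk=0 z=1 q=1 x=1 v=0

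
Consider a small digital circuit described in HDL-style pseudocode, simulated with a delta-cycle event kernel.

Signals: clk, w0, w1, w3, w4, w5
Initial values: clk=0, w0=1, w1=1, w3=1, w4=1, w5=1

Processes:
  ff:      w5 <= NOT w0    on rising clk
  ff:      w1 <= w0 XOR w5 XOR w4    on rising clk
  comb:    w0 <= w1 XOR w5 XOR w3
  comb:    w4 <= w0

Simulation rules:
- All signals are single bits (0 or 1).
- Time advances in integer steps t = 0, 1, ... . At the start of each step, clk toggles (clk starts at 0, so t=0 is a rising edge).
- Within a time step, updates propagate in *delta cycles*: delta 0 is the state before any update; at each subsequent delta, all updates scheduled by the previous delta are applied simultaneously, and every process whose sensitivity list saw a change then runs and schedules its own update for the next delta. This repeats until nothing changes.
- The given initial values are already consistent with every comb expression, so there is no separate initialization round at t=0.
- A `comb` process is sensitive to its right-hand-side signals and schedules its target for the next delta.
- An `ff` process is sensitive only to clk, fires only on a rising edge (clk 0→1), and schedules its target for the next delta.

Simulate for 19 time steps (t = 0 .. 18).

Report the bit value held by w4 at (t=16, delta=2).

0

t=0 Δ0: w3=1 w5=1 clk=0 w4=1 w0=1 w1=1
  Δ1: clk:0→1
  Δ2: w5:1→0
  Δ3: w0:1→0
  Δ4: w4:1→0
  (4Δ to stable)
t=1 Δ0: w3=1 w5=0 clk=1 w4=0 w0=0 w1=1
  Δ1: clk:1→0
  (1Δ to stable)
t=2 Δ0: w3=1 w5=0 clk=0 w4=0 w0=0 w1=1
  Δ1: clk:0→1
  Δ2: w5:0→1, w1:1→0
  (2Δ to stable)
t=3 Δ0: w3=1 w5=1 clk=1 w4=0 w0=0 w1=0
  Δ1: clk:1→0
  (1Δ to stable)
t=4 Δ0: w3=1 w5=1 clk=0 w4=0 w0=0 w1=0
  Δ1: clk:0→1
  Δ2: w1:0→1
  Δ3: w0:0→1
  Δ4: w4:0→1
  (4Δ to stable)
t=5 Δ0: w3=1 w5=1 clk=1 w4=1 w0=1 w1=1
  Δ1: clk:1→0
  (1Δ to stable)
t=6 Δ0: w3=1 w5=1 clk=0 w4=1 w0=1 w1=1
  Δ1: clk:0→1
  Δ2: w5:1→0
  Δ3: w0:1→0
  Δ4: w4:1→0
  (4Δ to stable)
t=7 Δ0: w3=1 w5=0 clk=1 w4=0 w0=0 w1=1
  Δ1: clk:1→0
  (1Δ to stable)
t=8 Δ0: w3=1 w5=0 clk=0 w4=0 w0=0 w1=1
  Δ1: clk:0→1
  Δ2: w5:0→1, w1:1→0
  (2Δ to stable)
t=9 Δ0: w3=1 w5=1 clk=1 w4=0 w0=0 w1=0
  Δ1: clk:1→0
  (1Δ to stable)
t=10 Δ0: w3=1 w5=1 clk=0 w4=0 w0=0 w1=0
  Δ1: clk:0→1
  Δ2: w1:0→1
  Δ3: w0:0→1
  Δ4: w4:0→1
  (4Δ to stable)
t=11 Δ0: w3=1 w5=1 clk=1 w4=1 w0=1 w1=1
  Δ1: clk:1→0
  (1Δ to stable)
t=12 Δ0: w3=1 w5=1 clk=0 w4=1 w0=1 w1=1
  Δ1: clk:0→1
  Δ2: w5:1→0
  Δ3: w0:1→0
  Δ4: w4:1→0
  (4Δ to stable)
t=13 Δ0: w3=1 w5=0 clk=1 w4=0 w0=0 w1=1
  Δ1: clk:1→0
  (1Δ to stable)
t=14 Δ0: w3=1 w5=0 clk=0 w4=0 w0=0 w1=1
  Δ1: clk:0→1
  Δ2: w5:0→1, w1:1→0
  (2Δ to stable)
t=15 Δ0: w3=1 w5=1 clk=1 w4=0 w0=0 w1=0
  Δ1: clk:1→0
  (1Δ to stable)
t=16 Δ0: w3=1 w5=1 clk=0 w4=0 w0=0 w1=0
  Δ1: clk:0→1
  Δ2: w1:0→1
  Δ3: w0:0→1
  Δ4: w4:0→1
  (4Δ to stable)
t=17 Δ0: w3=1 w5=1 clk=1 w4=1 w0=1 w1=1
  Δ1: clk:1→0
  (1Δ to stable)
t=18 Δ0: w3=1 w5=1 clk=0 w4=1 w0=1 w1=1
  Δ1: clk:0→1
  Δ2: w5:1→0
  Δ3: w0:1→0
  Δ4: w4:1→0
  (4Δ to stable)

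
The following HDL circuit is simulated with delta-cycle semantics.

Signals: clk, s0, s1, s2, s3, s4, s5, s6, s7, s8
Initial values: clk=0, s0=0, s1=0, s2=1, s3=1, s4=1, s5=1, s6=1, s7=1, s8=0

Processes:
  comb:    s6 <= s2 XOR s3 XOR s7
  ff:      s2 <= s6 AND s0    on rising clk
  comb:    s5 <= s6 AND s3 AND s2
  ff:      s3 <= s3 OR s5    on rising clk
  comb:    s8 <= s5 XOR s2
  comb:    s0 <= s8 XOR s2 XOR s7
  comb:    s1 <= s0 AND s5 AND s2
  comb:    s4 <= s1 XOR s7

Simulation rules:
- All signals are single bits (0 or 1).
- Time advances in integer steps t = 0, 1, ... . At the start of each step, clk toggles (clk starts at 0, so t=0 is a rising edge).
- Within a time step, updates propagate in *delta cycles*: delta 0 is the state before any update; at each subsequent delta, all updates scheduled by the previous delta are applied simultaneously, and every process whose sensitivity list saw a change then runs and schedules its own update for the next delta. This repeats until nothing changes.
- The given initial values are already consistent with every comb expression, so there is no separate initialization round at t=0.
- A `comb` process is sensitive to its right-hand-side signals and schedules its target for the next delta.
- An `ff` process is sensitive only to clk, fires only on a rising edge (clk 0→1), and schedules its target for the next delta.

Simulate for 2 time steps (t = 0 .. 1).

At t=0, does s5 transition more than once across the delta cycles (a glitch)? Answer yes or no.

no

[bits: s8,s6,s1,clk,s5,s0,s3,s4,s7,s2]
t=0: Δ0=0100101111 Δ1=0101101111 Δ2=0101101110 Δ3=1001011110 Δ4=0001001110 Δ5=0001011110 | 5Δ
t=1: Δ0=0001011110 Δ1=0000011110 | 1Δ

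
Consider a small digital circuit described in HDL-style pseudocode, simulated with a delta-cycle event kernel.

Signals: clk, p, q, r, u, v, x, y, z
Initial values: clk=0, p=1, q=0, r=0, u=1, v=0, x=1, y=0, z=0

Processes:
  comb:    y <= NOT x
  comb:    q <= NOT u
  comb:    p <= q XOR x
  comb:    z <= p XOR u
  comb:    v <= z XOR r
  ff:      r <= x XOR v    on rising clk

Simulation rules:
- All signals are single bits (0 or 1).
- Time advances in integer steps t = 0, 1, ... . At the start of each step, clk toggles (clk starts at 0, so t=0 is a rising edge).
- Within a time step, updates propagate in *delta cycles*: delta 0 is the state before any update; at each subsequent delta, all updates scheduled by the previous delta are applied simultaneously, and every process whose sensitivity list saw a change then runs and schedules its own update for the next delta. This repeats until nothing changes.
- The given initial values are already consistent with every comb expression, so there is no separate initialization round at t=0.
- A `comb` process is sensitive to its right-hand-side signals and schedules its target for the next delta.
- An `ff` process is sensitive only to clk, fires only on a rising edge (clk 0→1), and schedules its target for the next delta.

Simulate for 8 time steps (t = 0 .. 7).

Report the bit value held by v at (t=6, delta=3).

0

[bits: y,clk,x,z,r,u,p,q,v]
t=0: Δ0=001001100 Δ1=011001100 Δ2=011011100 Δ3=011011101 | 3Δ
t=1: Δ0=011011101 Δ1=001011101 | 1Δ
t=2: Δ0=001011101 Δ1=011011101 Δ2=011001101 Δ3=011001100 | 3Δ
t=3: Δ0=011001100 Δ1=001001100 | 1Δ
t=4: Δ0=001001100 Δ1=011001100 Δ2=011011100 Δ3=011011101 | 3Δ
t=5: Δ0=011011101 Δ1=001011101 | 1Δ
t=6: Δ0=001011101 Δ1=011011101 Δ2=011001101 Δ3=011001100 | 3Δ
t=7: Δ0=011001100 Δ1=001001100 | 1Δ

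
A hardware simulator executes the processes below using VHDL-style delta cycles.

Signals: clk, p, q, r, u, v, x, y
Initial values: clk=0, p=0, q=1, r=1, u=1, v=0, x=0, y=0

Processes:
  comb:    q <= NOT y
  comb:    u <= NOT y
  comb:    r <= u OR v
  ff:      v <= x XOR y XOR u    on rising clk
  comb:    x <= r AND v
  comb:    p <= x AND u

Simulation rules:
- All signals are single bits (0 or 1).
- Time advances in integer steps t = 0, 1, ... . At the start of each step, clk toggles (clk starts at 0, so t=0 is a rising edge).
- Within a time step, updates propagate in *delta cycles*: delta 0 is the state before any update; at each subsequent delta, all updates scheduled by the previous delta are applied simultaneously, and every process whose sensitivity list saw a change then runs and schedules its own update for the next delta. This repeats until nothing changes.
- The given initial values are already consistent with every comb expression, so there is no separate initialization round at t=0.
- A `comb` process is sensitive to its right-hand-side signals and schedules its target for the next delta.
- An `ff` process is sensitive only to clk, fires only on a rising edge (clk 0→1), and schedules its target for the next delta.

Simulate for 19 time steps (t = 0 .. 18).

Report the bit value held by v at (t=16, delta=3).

[bits: v,y,r,x,u,p,q,clk]
t=0: Δ0=00101010 Δ1=00101011 Δ2=10101011 Δ3=10111011 Δ4=10111111 | 4Δ
t=1: Δ0=10111111 Δ1=10111110 | 1Δ
t=2: Δ0=10111110 Δ1=10111111 Δ2=00111111 Δ3=00101111 Δ4=00101011 | 4Δ
t=3: Δ0=00101011 Δ1=00101010 | 1Δ
t=4: Δ0=00101010 Δ1=00101011 Δ2=10101011 Δ3=10111011 Δ4=10111111 | 4Δ
t=5: Δ0=10111111 Δ1=10111110 | 1Δ
t=6: Δ0=10111110 Δ1=10111111 Δ2=00111111 Δ3=00101111 Δ4=00101011 | 4Δ
t=7: Δ0=00101011 Δ1=00101010 | 1Δ
t=8: Δ0=00101010 Δ1=00101011 Δ2=10101011 Δ3=10111011 Δ4=10111111 | 4Δ
t=9: Δ0=10111111 Δ1=10111110 | 1Δ
t=10: Δ0=10111110 Δ1=10111111 Δ2=00111111 Δ3=00101111 Δ4=00101011 | 4Δ
t=11: Δ0=00101011 Δ1=00101010 | 1Δ
t=12: Δ0=00101010 Δ1=00101011 Δ2=10101011 Δ3=10111011 Δ4=10111111 | 4Δ
t=13: Δ0=10111111 Δ1=10111110 | 1Δ
t=14: Δ0=10111110 Δ1=10111111 Δ2=00111111 Δ3=00101111 Δ4=00101011 | 4Δ
t=15: Δ0=00101011 Δ1=00101010 | 1Δ
t=16: Δ0=00101010 Δ1=00101011 Δ2=10101011 Δ3=10111011 Δ4=10111111 | 4Δ
t=17: Δ0=10111111 Δ1=10111110 | 1Δ
t=18: Δ0=10111110 Δ1=10111111 Δ2=00111111 Δ3=00101111 Δ4=00101011 | 4Δ

1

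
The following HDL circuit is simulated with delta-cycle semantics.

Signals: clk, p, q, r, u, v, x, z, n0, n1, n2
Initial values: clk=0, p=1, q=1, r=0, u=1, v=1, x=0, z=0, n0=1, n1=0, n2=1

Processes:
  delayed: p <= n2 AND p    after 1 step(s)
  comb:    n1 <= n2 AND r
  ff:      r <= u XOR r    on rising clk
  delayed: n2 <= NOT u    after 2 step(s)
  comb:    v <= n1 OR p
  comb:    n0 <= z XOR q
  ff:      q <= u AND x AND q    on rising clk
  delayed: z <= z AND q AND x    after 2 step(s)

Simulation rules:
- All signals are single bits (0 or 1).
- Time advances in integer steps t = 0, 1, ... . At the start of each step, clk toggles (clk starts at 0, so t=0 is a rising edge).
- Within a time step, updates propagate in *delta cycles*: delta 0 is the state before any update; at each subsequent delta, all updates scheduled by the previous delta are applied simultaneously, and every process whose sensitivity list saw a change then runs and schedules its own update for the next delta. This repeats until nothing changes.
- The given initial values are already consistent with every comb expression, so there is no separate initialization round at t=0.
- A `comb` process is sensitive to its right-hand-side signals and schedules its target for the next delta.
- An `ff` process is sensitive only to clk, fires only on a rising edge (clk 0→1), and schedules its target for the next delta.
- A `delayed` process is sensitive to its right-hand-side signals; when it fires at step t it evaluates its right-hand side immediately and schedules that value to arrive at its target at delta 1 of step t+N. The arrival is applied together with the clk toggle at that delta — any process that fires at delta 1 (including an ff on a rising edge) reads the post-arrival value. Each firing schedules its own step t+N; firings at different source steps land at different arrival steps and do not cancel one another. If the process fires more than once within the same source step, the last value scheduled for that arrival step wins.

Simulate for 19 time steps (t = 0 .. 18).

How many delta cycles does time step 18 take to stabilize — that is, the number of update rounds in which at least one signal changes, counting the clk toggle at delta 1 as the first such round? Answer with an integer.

[bits: r,n0,n2,clk,n1,p,q,x,v,u,z]
t=0: Δ0=01100110110 Δ1=01110110110 Δ2=11110100110 Δ3=10111100110 | 3Δ
t=1: Δ0=10111100110 Δ1=10101100110 | 1Δ
t=2: Δ0=10101100110 Δ1=10111100110 Δ2=00111100110 Δ3=00110100110 | 3Δ
t=3: Δ0=00110100110 Δ1=00100100110 | 1Δ
t=4: Δ0=00100100110 Δ1=00110100110 Δ2=10110100110 Δ3=10111100110 | 3Δ
t=5: Δ0=10111100110 Δ1=10101100110 | 1Δ
t=6: Δ0=10101100110 Δ1=10111100110 Δ2=00111100110 Δ3=00110100110 | 3Δ
t=7: Δ0=00110100110 Δ1=00100100110 | 1Δ
t=8: Δ0=00100100110 Δ1=00110100110 Δ2=10110100110 Δ3=10111100110 | 3Δ
t=9: Δ0=10111100110 Δ1=10101100110 | 1Δ
t=10: Δ0=10101100110 Δ1=10111100110 Δ2=00111100110 Δ3=00110100110 | 3Δ
t=11: Δ0=00110100110 Δ1=00100100110 | 1Δ
t=12: Δ0=00100100110 Δ1=00110100110 Δ2=10110100110 Δ3=10111100110 | 3Δ
t=13: Δ0=10111100110 Δ1=10101100110 | 1Δ
t=14: Δ0=10101100110 Δ1=10111100110 Δ2=00111100110 Δ3=00110100110 | 3Δ
t=15: Δ0=00110100110 Δ1=00100100110 | 1Δ
t=16: Δ0=00100100110 Δ1=00110100110 Δ2=10110100110 Δ3=10111100110 | 3Δ
t=17: Δ0=10111100110 Δ1=10101100110 | 1Δ
t=18: Δ0=10101100110 Δ1=10111100110 Δ2=00111100110 Δ3=00110100110 | 3Δ

3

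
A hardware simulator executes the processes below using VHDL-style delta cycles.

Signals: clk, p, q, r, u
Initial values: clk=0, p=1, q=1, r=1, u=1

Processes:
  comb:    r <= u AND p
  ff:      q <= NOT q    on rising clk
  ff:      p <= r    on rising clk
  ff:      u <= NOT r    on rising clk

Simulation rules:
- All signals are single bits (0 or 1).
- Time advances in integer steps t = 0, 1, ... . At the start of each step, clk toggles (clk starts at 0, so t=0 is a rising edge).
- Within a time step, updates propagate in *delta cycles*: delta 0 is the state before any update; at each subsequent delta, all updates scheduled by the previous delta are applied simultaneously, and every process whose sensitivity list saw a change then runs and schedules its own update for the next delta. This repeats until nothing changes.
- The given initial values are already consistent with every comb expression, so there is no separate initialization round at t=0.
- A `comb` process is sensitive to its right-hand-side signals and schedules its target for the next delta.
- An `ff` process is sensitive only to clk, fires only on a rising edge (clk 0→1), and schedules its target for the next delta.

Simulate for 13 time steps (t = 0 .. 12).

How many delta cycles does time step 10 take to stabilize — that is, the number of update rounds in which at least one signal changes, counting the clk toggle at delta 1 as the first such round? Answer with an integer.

2

t0.Δ0 r=1 clk=0 u=1 p=1 q=1
t0.Δ1 r=1 clk=1 u=1 p=1 q=1
t0.Δ2 r=1 clk=1 u=0 p=1 q=0
t0.Δ3 r=0 clk=1 u=0 p=1 q=0
t1.Δ0 r=0 clk=1 u=0 p=1 q=0
t1.Δ1 r=0 clk=0 u=0 p=1 q=0
t2.Δ0 r=0 clk=0 u=0 p=1 q=0
t2.Δ1 r=0 clk=1 u=0 p=1 q=0
t2.Δ2 r=0 clk=1 u=1 p=0 q=1
t3.Δ0 r=0 clk=1 u=1 p=0 q=1
t3.Δ1 r=0 clk=0 u=1 p=0 q=1
t4.Δ0 r=0 clk=0 u=1 p=0 q=1
t4.Δ1 r=0 clk=1 u=1 p=0 q=1
t4.Δ2 r=0 clk=1 u=1 p=0 q=0
t5.Δ0 r=0 clk=1 u=1 p=0 q=0
t5.Δ1 r=0 clk=0 u=1 p=0 q=0
t6.Δ0 r=0 clk=0 u=1 p=0 q=0
t6.Δ1 r=0 clk=1 u=1 p=0 q=0
t6.Δ2 r=0 clk=1 u=1 p=0 q=1
t7.Δ0 r=0 clk=1 u=1 p=0 q=1
t7.Δ1 r=0 clk=0 u=1 p=0 q=1
t8.Δ0 r=0 clk=0 u=1 p=0 q=1
t8.Δ1 r=0 clk=1 u=1 p=0 q=1
t8.Δ2 r=0 clk=1 u=1 p=0 q=0
t9.Δ0 r=0 clk=1 u=1 p=0 q=0
t9.Δ1 r=0 clk=0 u=1 p=0 q=0
t10.Δ0 r=0 clk=0 u=1 p=0 q=0
t10.Δ1 r=0 clk=1 u=1 p=0 q=0
t10.Δ2 r=0 clk=1 u=1 p=0 q=1
t11.Δ0 r=0 clk=1 u=1 p=0 q=1
t11.Δ1 r=0 clk=0 u=1 p=0 q=1
t12.Δ0 r=0 clk=0 u=1 p=0 q=1
t12.Δ1 r=0 clk=1 u=1 p=0 q=1
t12.Δ2 r=0 clk=1 u=1 p=0 q=0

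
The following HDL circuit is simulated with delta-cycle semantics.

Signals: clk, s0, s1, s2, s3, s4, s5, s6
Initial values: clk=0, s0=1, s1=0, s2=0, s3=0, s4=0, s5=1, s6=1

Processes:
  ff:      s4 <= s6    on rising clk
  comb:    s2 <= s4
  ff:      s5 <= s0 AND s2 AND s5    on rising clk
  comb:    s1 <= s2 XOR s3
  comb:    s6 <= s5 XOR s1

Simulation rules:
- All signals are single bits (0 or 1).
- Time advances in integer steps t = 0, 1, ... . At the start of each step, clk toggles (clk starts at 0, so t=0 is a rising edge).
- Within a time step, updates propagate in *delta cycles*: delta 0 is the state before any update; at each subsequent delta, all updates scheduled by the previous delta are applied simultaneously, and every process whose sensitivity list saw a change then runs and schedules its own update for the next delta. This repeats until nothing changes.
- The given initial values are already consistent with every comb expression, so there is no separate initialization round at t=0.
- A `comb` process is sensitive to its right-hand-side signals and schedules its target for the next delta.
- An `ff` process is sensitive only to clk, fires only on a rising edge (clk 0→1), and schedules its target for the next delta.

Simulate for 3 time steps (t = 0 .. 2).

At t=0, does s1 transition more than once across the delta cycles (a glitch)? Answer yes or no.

t=0 Δ0: s3=0 s6=1 s2=0 s0=1 s5=1 clk=0 s4=0 s1=0
  Δ1: clk:0→1
  Δ2: s5:1→0, s4:0→1
  Δ3: s6:1→0, s2:0→1
  Δ4: s1:0→1
  Δ5: s6:0→1
  (5Δ to stable)
t=1 Δ0: s3=0 s6=1 s2=1 s0=1 s5=0 clk=1 s4=1 s1=1
  Δ1: clk:1→0
  (1Δ to stable)
t=2 Δ0: s3=0 s6=1 s2=1 s0=1 s5=0 clk=0 s4=1 s1=1
  Δ1: clk:0→1
  (1Δ to stable)

no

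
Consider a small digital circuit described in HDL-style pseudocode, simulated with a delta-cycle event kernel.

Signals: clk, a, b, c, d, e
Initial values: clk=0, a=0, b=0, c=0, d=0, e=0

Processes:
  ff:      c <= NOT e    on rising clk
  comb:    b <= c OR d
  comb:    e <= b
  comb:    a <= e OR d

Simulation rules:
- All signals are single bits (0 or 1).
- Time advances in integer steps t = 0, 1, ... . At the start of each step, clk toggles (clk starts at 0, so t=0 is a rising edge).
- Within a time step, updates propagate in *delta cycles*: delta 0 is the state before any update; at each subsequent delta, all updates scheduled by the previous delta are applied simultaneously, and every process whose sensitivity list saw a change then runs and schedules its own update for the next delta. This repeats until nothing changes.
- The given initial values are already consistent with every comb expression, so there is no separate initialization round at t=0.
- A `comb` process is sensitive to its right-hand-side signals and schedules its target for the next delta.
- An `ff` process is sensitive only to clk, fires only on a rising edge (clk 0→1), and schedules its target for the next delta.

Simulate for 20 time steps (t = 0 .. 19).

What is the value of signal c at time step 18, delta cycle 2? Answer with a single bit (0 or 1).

0

t0.Δ0 c=0 d=0 clk=0 e=0 a=0 b=0
t0.Δ1 c=0 d=0 clk=1 e=0 a=0 b=0
t0.Δ2 c=1 d=0 clk=1 e=0 a=0 b=0
t0.Δ3 c=1 d=0 clk=1 e=0 a=0 b=1
t0.Δ4 c=1 d=0 clk=1 e=1 a=0 b=1
t0.Δ5 c=1 d=0 clk=1 e=1 a=1 b=1
t1.Δ0 c=1 d=0 clk=1 e=1 a=1 b=1
t1.Δ1 c=1 d=0 clk=0 e=1 a=1 b=1
t2.Δ0 c=1 d=0 clk=0 e=1 a=1 b=1
t2.Δ1 c=1 d=0 clk=1 e=1 a=1 b=1
t2.Δ2 c=0 d=0 clk=1 e=1 a=1 b=1
t2.Δ3 c=0 d=0 clk=1 e=1 a=1 b=0
t2.Δ4 c=0 d=0 clk=1 e=0 a=1 b=0
t2.Δ5 c=0 d=0 clk=1 e=0 a=0 b=0
t3.Δ0 c=0 d=0 clk=1 e=0 a=0 b=0
t3.Δ1 c=0 d=0 clk=0 e=0 a=0 b=0
t4.Δ0 c=0 d=0 clk=0 e=0 a=0 b=0
t4.Δ1 c=0 d=0 clk=1 e=0 a=0 b=0
t4.Δ2 c=1 d=0 clk=1 e=0 a=0 b=0
t4.Δ3 c=1 d=0 clk=1 e=0 a=0 b=1
t4.Δ4 c=1 d=0 clk=1 e=1 a=0 b=1
t4.Δ5 c=1 d=0 clk=1 e=1 a=1 b=1
t5.Δ0 c=1 d=0 clk=1 e=1 a=1 b=1
t5.Δ1 c=1 d=0 clk=0 e=1 a=1 b=1
t6.Δ0 c=1 d=0 clk=0 e=1 a=1 b=1
t6.Δ1 c=1 d=0 clk=1 e=1 a=1 b=1
t6.Δ2 c=0 d=0 clk=1 e=1 a=1 b=1
t6.Δ3 c=0 d=0 clk=1 e=1 a=1 b=0
t6.Δ4 c=0 d=0 clk=1 e=0 a=1 b=0
t6.Δ5 c=0 d=0 clk=1 e=0 a=0 b=0
t7.Δ0 c=0 d=0 clk=1 e=0 a=0 b=0
t7.Δ1 c=0 d=0 clk=0 e=0 a=0 b=0
t8.Δ0 c=0 d=0 clk=0 e=0 a=0 b=0
t8.Δ1 c=0 d=0 clk=1 e=0 a=0 b=0
t8.Δ2 c=1 d=0 clk=1 e=0 a=0 b=0
t8.Δ3 c=1 d=0 clk=1 e=0 a=0 b=1
t8.Δ4 c=1 d=0 clk=1 e=1 a=0 b=1
t8.Δ5 c=1 d=0 clk=1 e=1 a=1 b=1
t9.Δ0 c=1 d=0 clk=1 e=1 a=1 b=1
t9.Δ1 c=1 d=0 clk=0 e=1 a=1 b=1
t10.Δ0 c=1 d=0 clk=0 e=1 a=1 b=1
t10.Δ1 c=1 d=0 clk=1 e=1 a=1 b=1
t10.Δ2 c=0 d=0 clk=1 e=1 a=1 b=1
t10.Δ3 c=0 d=0 clk=1 e=1 a=1 b=0
t10.Δ4 c=0 d=0 clk=1 e=0 a=1 b=0
t10.Δ5 c=0 d=0 clk=1 e=0 a=0 b=0
t11.Δ0 c=0 d=0 clk=1 e=0 a=0 b=0
t11.Δ1 c=0 d=0 clk=0 e=0 a=0 b=0
t12.Δ0 c=0 d=0 clk=0 e=0 a=0 b=0
t12.Δ1 c=0 d=0 clk=1 e=0 a=0 b=0
t12.Δ2 c=1 d=0 clk=1 e=0 a=0 b=0
t12.Δ3 c=1 d=0 clk=1 e=0 a=0 b=1
t12.Δ4 c=1 d=0 clk=1 e=1 a=0 b=1
t12.Δ5 c=1 d=0 clk=1 e=1 a=1 b=1
t13.Δ0 c=1 d=0 clk=1 e=1 a=1 b=1
t13.Δ1 c=1 d=0 clk=0 e=1 a=1 b=1
t14.Δ0 c=1 d=0 clk=0 e=1 a=1 b=1
t14.Δ1 c=1 d=0 clk=1 e=1 a=1 b=1
t14.Δ2 c=0 d=0 clk=1 e=1 a=1 b=1
t14.Δ3 c=0 d=0 clk=1 e=1 a=1 b=0
t14.Δ4 c=0 d=0 clk=1 e=0 a=1 b=0
t14.Δ5 c=0 d=0 clk=1 e=0 a=0 b=0
t15.Δ0 c=0 d=0 clk=1 e=0 a=0 b=0
t15.Δ1 c=0 d=0 clk=0 e=0 a=0 b=0
t16.Δ0 c=0 d=0 clk=0 e=0 a=0 b=0
t16.Δ1 c=0 d=0 clk=1 e=0 a=0 b=0
t16.Δ2 c=1 d=0 clk=1 e=0 a=0 b=0
t16.Δ3 c=1 d=0 clk=1 e=0 a=0 b=1
t16.Δ4 c=1 d=0 clk=1 e=1 a=0 b=1
t16.Δ5 c=1 d=0 clk=1 e=1 a=1 b=1
t17.Δ0 c=1 d=0 clk=1 e=1 a=1 b=1
t17.Δ1 c=1 d=0 clk=0 e=1 a=1 b=1
t18.Δ0 c=1 d=0 clk=0 e=1 a=1 b=1
t18.Δ1 c=1 d=0 clk=1 e=1 a=1 b=1
t18.Δ2 c=0 d=0 clk=1 e=1 a=1 b=1
t18.Δ3 c=0 d=0 clk=1 e=1 a=1 b=0
t18.Δ4 c=0 d=0 clk=1 e=0 a=1 b=0
t18.Δ5 c=0 d=0 clk=1 e=0 a=0 b=0
t19.Δ0 c=0 d=0 clk=1 e=0 a=0 b=0
t19.Δ1 c=0 d=0 clk=0 e=0 a=0 b=0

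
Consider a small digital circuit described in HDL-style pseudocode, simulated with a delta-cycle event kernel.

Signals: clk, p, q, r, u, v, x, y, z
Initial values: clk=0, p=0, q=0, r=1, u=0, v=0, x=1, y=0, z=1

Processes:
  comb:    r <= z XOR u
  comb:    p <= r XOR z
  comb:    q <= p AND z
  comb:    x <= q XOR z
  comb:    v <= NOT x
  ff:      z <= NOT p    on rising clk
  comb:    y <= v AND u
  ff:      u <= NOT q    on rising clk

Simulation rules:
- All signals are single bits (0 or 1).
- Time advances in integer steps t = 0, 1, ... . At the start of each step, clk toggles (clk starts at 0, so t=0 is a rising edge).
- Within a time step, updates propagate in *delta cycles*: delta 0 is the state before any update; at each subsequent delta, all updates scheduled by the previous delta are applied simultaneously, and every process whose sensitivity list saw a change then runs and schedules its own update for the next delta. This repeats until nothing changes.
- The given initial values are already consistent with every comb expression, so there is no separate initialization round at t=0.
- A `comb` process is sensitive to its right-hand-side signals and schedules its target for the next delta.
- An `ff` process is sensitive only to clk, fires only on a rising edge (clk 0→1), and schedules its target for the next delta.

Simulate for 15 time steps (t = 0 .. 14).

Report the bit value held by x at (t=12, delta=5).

t0.Δ0 clk=0 r=1 q=0 y=0 x=1 v=0 z=1 u=0 p=0
t0.Δ1 clk=1 r=1 q=0 y=0 x=1 v=0 z=1 u=0 p=0
t0.Δ2 clk=1 r=1 q=0 y=0 x=1 v=0 z=1 u=1 p=0
t0.Δ3 clk=1 r=0 q=0 y=0 x=1 v=0 z=1 u=1 p=0
t0.Δ4 clk=1 r=0 q=0 y=0 x=1 v=0 z=1 u=1 p=1
t0.Δ5 clk=1 r=0 q=1 y=0 x=1 v=0 z=1 u=1 p=1
t0.Δ6 clk=1 r=0 q=1 y=0 x=0 v=0 z=1 u=1 p=1
t0.Δ7 clk=1 r=0 q=1 y=0 x=0 v=1 z=1 u=1 p=1
t0.Δ8 clk=1 r=0 q=1 y=1 x=0 v=1 z=1 u=1 p=1
t1.Δ0 clk=1 r=0 q=1 y=1 x=0 v=1 z=1 u=1 p=1
t1.Δ1 clk=0 r=0 q=1 y=1 x=0 v=1 z=1 u=1 p=1
t2.Δ0 clk=0 r=0 q=1 y=1 x=0 v=1 z=1 u=1 p=1
t2.Δ1 clk=1 r=0 q=1 y=1 x=0 v=1 z=1 u=1 p=1
t2.Δ2 clk=1 r=0 q=1 y=1 x=0 v=1 z=0 u=0 p=1
t2.Δ3 clk=1 r=0 q=0 y=0 x=1 v=1 z=0 u=0 p=0
t2.Δ4 clk=1 r=0 q=0 y=0 x=0 v=0 z=0 u=0 p=0
t2.Δ5 clk=1 r=0 q=0 y=0 x=0 v=1 z=0 u=0 p=0
t3.Δ0 clk=1 r=0 q=0 y=0 x=0 v=1 z=0 u=0 p=0
t3.Δ1 clk=0 r=0 q=0 y=0 x=0 v=1 z=0 u=0 p=0
t4.Δ0 clk=0 r=0 q=0 y=0 x=0 v=1 z=0 u=0 p=0
t4.Δ1 clk=1 r=0 q=0 y=0 x=0 v=1 z=0 u=0 p=0
t4.Δ2 clk=1 r=0 q=0 y=0 x=0 v=1 z=1 u=1 p=0
t4.Δ3 clk=1 r=0 q=0 y=1 x=1 v=1 z=1 u=1 p=1
t4.Δ4 clk=1 r=0 q=1 y=1 x=1 v=0 z=1 u=1 p=1
t4.Δ5 clk=1 r=0 q=1 y=0 x=0 v=0 z=1 u=1 p=1
t4.Δ6 clk=1 r=0 q=1 y=0 x=0 v=1 z=1 u=1 p=1
t4.Δ7 clk=1 r=0 q=1 y=1 x=0 v=1 z=1 u=1 p=1
t5.Δ0 clk=1 r=0 q=1 y=1 x=0 v=1 z=1 u=1 p=1
t5.Δ1 clk=0 r=0 q=1 y=1 x=0 v=1 z=1 u=1 p=1
t6.Δ0 clk=0 r=0 q=1 y=1 x=0 v=1 z=1 u=1 p=1
t6.Δ1 clk=1 r=0 q=1 y=1 x=0 v=1 z=1 u=1 p=1
t6.Δ2 clk=1 r=0 q=1 y=1 x=0 v=1 z=0 u=0 p=1
t6.Δ3 clk=1 r=0 q=0 y=0 x=1 v=1 z=0 u=0 p=0
t6.Δ4 clk=1 r=0 q=0 y=0 x=0 v=0 z=0 u=0 p=0
t6.Δ5 clk=1 r=0 q=0 y=0 x=0 v=1 z=0 u=0 p=0
t7.Δ0 clk=1 r=0 q=0 y=0 x=0 v=1 z=0 u=0 p=0
t7.Δ1 clk=0 r=0 q=0 y=0 x=0 v=1 z=0 u=0 p=0
t8.Δ0 clk=0 r=0 q=0 y=0 x=0 v=1 z=0 u=0 p=0
t8.Δ1 clk=1 r=0 q=0 y=0 x=0 v=1 z=0 u=0 p=0
t8.Δ2 clk=1 r=0 q=0 y=0 x=0 v=1 z=1 u=1 p=0
t8.Δ3 clk=1 r=0 q=0 y=1 x=1 v=1 z=1 u=1 p=1
t8.Δ4 clk=1 r=0 q=1 y=1 x=1 v=0 z=1 u=1 p=1
t8.Δ5 clk=1 r=0 q=1 y=0 x=0 v=0 z=1 u=1 p=1
t8.Δ6 clk=1 r=0 q=1 y=0 x=0 v=1 z=1 u=1 p=1
t8.Δ7 clk=1 r=0 q=1 y=1 x=0 v=1 z=1 u=1 p=1
t9.Δ0 clk=1 r=0 q=1 y=1 x=0 v=1 z=1 u=1 p=1
t9.Δ1 clk=0 r=0 q=1 y=1 x=0 v=1 z=1 u=1 p=1
t10.Δ0 clk=0 r=0 q=1 y=1 x=0 v=1 z=1 u=1 p=1
t10.Δ1 clk=1 r=0 q=1 y=1 x=0 v=1 z=1 u=1 p=1
t10.Δ2 clk=1 r=0 q=1 y=1 x=0 v=1 z=0 u=0 p=1
t10.Δ3 clk=1 r=0 q=0 y=0 x=1 v=1 z=0 u=0 p=0
t10.Δ4 clk=1 r=0 q=0 y=0 x=0 v=0 z=0 u=0 p=0
t10.Δ5 clk=1 r=0 q=0 y=0 x=0 v=1 z=0 u=0 p=0
t11.Δ0 clk=1 r=0 q=0 y=0 x=0 v=1 z=0 u=0 p=0
t11.Δ1 clk=0 r=0 q=0 y=0 x=0 v=1 z=0 u=0 p=0
t12.Δ0 clk=0 r=0 q=0 y=0 x=0 v=1 z=0 u=0 p=0
t12.Δ1 clk=1 r=0 q=0 y=0 x=0 v=1 z=0 u=0 p=0
t12.Δ2 clk=1 r=0 q=0 y=0 x=0 v=1 z=1 u=1 p=0
t12.Δ3 clk=1 r=0 q=0 y=1 x=1 v=1 z=1 u=1 p=1
t12.Δ4 clk=1 r=0 q=1 y=1 x=1 v=0 z=1 u=1 p=1
t12.Δ5 clk=1 r=0 q=1 y=0 x=0 v=0 z=1 u=1 p=1
t12.Δ6 clk=1 r=0 q=1 y=0 x=0 v=1 z=1 u=1 p=1
t12.Δ7 clk=1 r=0 q=1 y=1 x=0 v=1 z=1 u=1 p=1
t13.Δ0 clk=1 r=0 q=1 y=1 x=0 v=1 z=1 u=1 p=1
t13.Δ1 clk=0 r=0 q=1 y=1 x=0 v=1 z=1 u=1 p=1
t14.Δ0 clk=0 r=0 q=1 y=1 x=0 v=1 z=1 u=1 p=1
t14.Δ1 clk=1 r=0 q=1 y=1 x=0 v=1 z=1 u=1 p=1
t14.Δ2 clk=1 r=0 q=1 y=1 x=0 v=1 z=0 u=0 p=1
t14.Δ3 clk=1 r=0 q=0 y=0 x=1 v=1 z=0 u=0 p=0
t14.Δ4 clk=1 r=0 q=0 y=0 x=0 v=0 z=0 u=0 p=0
t14.Δ5 clk=1 r=0 q=0 y=0 x=0 v=1 z=0 u=0 p=0

0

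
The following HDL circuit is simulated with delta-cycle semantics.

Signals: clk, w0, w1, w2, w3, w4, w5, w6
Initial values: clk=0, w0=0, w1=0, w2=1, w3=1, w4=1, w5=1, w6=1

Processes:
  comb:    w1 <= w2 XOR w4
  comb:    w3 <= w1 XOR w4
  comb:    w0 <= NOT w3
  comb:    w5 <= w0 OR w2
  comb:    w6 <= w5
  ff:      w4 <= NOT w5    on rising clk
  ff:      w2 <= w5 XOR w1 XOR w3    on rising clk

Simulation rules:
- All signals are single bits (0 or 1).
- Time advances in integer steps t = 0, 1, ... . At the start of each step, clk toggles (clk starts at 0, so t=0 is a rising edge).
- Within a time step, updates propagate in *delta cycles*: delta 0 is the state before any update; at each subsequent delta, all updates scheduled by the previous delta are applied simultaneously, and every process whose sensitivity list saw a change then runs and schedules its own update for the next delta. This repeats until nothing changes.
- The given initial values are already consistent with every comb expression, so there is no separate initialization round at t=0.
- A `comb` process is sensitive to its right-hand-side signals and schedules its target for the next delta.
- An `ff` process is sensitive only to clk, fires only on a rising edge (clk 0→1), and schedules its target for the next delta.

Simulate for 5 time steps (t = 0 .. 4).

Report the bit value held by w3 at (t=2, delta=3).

t=0 Δ0: w1=0 w6=1 w3=1 w2=1 w5=1 w4=1 clk=0 w0=0
  Δ1: clk:0→1
  Δ2: w2:1→0, w4:1→0
  Δ3: w3:1→0, w5:1→0
  Δ4: w6:1→0, w0:0→1
  Δ5: w5:0→1
  Δ6: w6:0→1
  (6Δ to stable)
t=1 Δ0: w1=0 w6=1 w3=0 w2=0 w5=1 w4=0 clk=1 w0=1
  Δ1: clk:1→0
  (1Δ to stable)
t=2 Δ0: w1=0 w6=1 w3=0 w2=0 w5=1 w4=0 clk=0 w0=1
  Δ1: clk:0→1
  Δ2: w2:0→1
  Δ3: w1:0→1
  Δ4: w3:0→1
  Δ5: w0:1→0
  (5Δ to stable)
t=3 Δ0: w1=1 w6=1 w3=1 w2=1 w5=1 w4=0 clk=1 w0=0
  Δ1: clk:1→0
  (1Δ to stable)
t=4 Δ0: w1=1 w6=1 w3=1 w2=1 w5=1 w4=0 clk=0 w0=0
  Δ1: clk:0→1
  (1Δ to stable)

0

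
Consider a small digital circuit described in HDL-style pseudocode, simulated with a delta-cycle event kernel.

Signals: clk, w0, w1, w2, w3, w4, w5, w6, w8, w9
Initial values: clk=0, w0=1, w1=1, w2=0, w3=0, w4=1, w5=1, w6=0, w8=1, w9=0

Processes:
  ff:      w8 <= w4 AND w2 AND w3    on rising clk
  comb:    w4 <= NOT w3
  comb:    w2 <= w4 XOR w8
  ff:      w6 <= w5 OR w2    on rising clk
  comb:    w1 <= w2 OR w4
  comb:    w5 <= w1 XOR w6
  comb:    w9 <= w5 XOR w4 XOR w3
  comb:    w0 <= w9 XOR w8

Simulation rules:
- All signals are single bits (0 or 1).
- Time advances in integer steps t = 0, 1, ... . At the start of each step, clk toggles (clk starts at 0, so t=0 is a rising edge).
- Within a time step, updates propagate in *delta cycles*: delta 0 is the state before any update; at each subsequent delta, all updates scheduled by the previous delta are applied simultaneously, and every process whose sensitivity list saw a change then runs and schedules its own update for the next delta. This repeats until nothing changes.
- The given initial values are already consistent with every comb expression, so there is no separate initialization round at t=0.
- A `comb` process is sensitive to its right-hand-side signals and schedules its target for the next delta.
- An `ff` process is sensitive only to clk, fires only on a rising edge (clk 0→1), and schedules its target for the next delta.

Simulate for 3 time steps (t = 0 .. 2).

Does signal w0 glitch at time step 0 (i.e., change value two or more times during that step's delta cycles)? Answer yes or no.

yes

t0.Δ0 w2=0 w1=1 w4=1 clk=0 w6=0 w8=1 w9=0 w3=0 w5=1 w0=1
t0.Δ1 w2=0 w1=1 w4=1 clk=1 w6=0 w8=1 w9=0 w3=0 w5=1 w0=1
t0.Δ2 w2=0 w1=1 w4=1 clk=1 w6=1 w8=0 w9=0 w3=0 w5=1 w0=1
t0.Δ3 w2=1 w1=1 w4=1 clk=1 w6=1 w8=0 w9=0 w3=0 w5=0 w0=0
t0.Δ4 w2=1 w1=1 w4=1 clk=1 w6=1 w8=0 w9=1 w3=0 w5=0 w0=0
t0.Δ5 w2=1 w1=1 w4=1 clk=1 w6=1 w8=0 w9=1 w3=0 w5=0 w0=1
t1.Δ0 w2=1 w1=1 w4=1 clk=1 w6=1 w8=0 w9=1 w3=0 w5=0 w0=1
t1.Δ1 w2=1 w1=1 w4=1 clk=0 w6=1 w8=0 w9=1 w3=0 w5=0 w0=1
t2.Δ0 w2=1 w1=1 w4=1 clk=0 w6=1 w8=0 w9=1 w3=0 w5=0 w0=1
t2.Δ1 w2=1 w1=1 w4=1 clk=1 w6=1 w8=0 w9=1 w3=0 w5=0 w0=1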